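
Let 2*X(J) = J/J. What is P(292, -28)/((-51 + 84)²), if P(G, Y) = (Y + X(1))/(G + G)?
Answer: -5/115632 ≈ -4.3241e-5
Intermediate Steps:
X(J) = ½ (X(J) = (J/J)/2 = (½)*1 = ½)
P(G, Y) = (½ + Y)/(2*G) (P(G, Y) = (Y + ½)/(G + G) = (½ + Y)/((2*G)) = (½ + Y)*(1/(2*G)) = (½ + Y)/(2*G))
P(292, -28)/((-51 + 84)²) = ((¼)*(1 + 2*(-28))/292)/((-51 + 84)²) = ((¼)*(1/292)*(1 - 56))/(33²) = ((¼)*(1/292)*(-55))/1089 = -55/1168*1/1089 = -5/115632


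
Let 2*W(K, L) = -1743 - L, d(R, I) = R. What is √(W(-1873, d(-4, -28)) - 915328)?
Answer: I*√3664790/2 ≈ 957.18*I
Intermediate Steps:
W(K, L) = -1743/2 - L/2 (W(K, L) = (-1743 - L)/2 = -1743/2 - L/2)
√(W(-1873, d(-4, -28)) - 915328) = √((-1743/2 - ½*(-4)) - 915328) = √((-1743/2 + 2) - 915328) = √(-1739/2 - 915328) = √(-1832395/2) = I*√3664790/2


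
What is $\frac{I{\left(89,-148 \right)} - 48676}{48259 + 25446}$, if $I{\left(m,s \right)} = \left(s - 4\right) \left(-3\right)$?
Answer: $- \frac{9644}{14741} \approx -0.65423$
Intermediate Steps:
$I{\left(m,s \right)} = 12 - 3 s$ ($I{\left(m,s \right)} = \left(-4 + s\right) \left(-3\right) = 12 - 3 s$)
$\frac{I{\left(89,-148 \right)} - 48676}{48259 + 25446} = \frac{\left(12 - -444\right) - 48676}{48259 + 25446} = \frac{\left(12 + 444\right) - 48676}{73705} = \left(456 - 48676\right) \frac{1}{73705} = \left(-48220\right) \frac{1}{73705} = - \frac{9644}{14741}$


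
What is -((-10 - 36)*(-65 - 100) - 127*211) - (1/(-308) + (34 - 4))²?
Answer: 1736693727/94864 ≈ 18307.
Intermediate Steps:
-((-10 - 36)*(-65 - 100) - 127*211) - (1/(-308) + (34 - 4))² = -(-46*(-165) - 26797) - (-1/308 + 30)² = -(7590 - 26797) - (9239/308)² = -1*(-19207) - 1*85359121/94864 = 19207 - 85359121/94864 = 1736693727/94864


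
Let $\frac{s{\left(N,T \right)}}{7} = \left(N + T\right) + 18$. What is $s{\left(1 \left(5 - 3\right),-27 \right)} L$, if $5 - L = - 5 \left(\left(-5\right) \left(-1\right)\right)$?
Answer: $-1470$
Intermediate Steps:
$s{\left(N,T \right)} = 126 + 7 N + 7 T$ ($s{\left(N,T \right)} = 7 \left(\left(N + T\right) + 18\right) = 7 \left(18 + N + T\right) = 126 + 7 N + 7 T$)
$L = 30$ ($L = 5 - - 5 \left(\left(-5\right) \left(-1\right)\right) = 5 - \left(-5\right) 5 = 5 - -25 = 5 + 25 = 30$)
$s{\left(1 \left(5 - 3\right),-27 \right)} L = \left(126 + 7 \cdot 1 \left(5 - 3\right) + 7 \left(-27\right)\right) 30 = \left(126 + 7 \cdot 1 \cdot 2 - 189\right) 30 = \left(126 + 7 \cdot 2 - 189\right) 30 = \left(126 + 14 - 189\right) 30 = \left(-49\right) 30 = -1470$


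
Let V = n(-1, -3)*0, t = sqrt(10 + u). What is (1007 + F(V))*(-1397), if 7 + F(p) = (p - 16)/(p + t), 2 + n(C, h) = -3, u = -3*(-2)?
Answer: -1391412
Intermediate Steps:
u = 6
n(C, h) = -5 (n(C, h) = -2 - 3 = -5)
t = 4 (t = sqrt(10 + 6) = sqrt(16) = 4)
V = 0 (V = -5*0 = 0)
F(p) = -7 + (-16 + p)/(4 + p) (F(p) = -7 + (p - 16)/(p + 4) = -7 + (-16 + p)/(4 + p))
(1007 + F(V))*(-1397) = (1007 + 2*(-22 - 3*0)/(4 + 0))*(-1397) = (1007 + 2*(-22 + 0)/4)*(-1397) = (1007 + 2*(1/4)*(-22))*(-1397) = (1007 - 11)*(-1397) = 996*(-1397) = -1391412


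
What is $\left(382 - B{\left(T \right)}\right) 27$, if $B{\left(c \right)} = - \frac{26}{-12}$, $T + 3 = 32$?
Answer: $\frac{20511}{2} \approx 10256.0$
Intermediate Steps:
$T = 29$ ($T = -3 + 32 = 29$)
$B{\left(c \right)} = \frac{13}{6}$ ($B{\left(c \right)} = \left(-26\right) \left(- \frac{1}{12}\right) = \frac{13}{6}$)
$\left(382 - B{\left(T \right)}\right) 27 = \left(382 - \frac{13}{6}\right) 27 = \frac{2279}{6} \cdot 27 = \frac{20511}{2}$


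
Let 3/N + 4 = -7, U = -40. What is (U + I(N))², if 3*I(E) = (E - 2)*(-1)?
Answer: 1677025/1089 ≈ 1540.0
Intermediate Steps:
N = -3/11 (N = 3/(-4 - 7) = 3/(-11) = 3*(-1/11) = -3/11 ≈ -0.27273)
I(E) = ⅔ - E/3 (I(E) = ((E - 2)*(-1))/3 = ((-2 + E)*(-1))/3 = (2 - E)/3 = ⅔ - E/3)
(U + I(N))² = (-40 + (⅔ - ⅓*(-3/11)))² = (-40 + (⅔ + 1/11))² = (-40 + 25/33)² = (-1295/33)² = 1677025/1089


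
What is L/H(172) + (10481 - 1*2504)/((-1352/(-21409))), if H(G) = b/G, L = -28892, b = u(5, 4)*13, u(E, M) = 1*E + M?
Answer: 1020196241/12168 ≈ 83843.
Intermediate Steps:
u(E, M) = E + M
b = 117 (b = (5 + 4)*13 = 9*13 = 117)
H(G) = 117/G
L/H(172) + (10481 - 1*2504)/((-1352/(-21409))) = -28892/(117/172) + (10481 - 1*2504)/((-1352/(-21409))) = -28892/(117*(1/172)) + (10481 - 2504)/((-1352*(-1/21409))) = -28892/117/172 + 7977/(1352/21409) = -28892*172/117 + 7977*(21409/1352) = -4969424/117 + 170779593/1352 = 1020196241/12168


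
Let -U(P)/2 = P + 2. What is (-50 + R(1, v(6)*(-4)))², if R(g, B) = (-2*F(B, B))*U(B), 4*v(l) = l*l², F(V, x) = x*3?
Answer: 307623311044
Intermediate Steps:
F(V, x) = 3*x
v(l) = l³/4 (v(l) = (l*l²)/4 = l³/4)
U(P) = -4 - 2*P (U(P) = -2*(P + 2) = -2*(2 + P) = -4 - 2*P)
R(g, B) = -6*B*(-4 - 2*B) (R(g, B) = (-6*B)*(-4 - 2*B) = -6*B*(-4 - 2*B))
(-50 + R(1, v(6)*(-4)))² = (-50 + 12*(((¼)*6³)*(-4))*(2 + ((¼)*6³)*(-4)))² = (-50 + 12*(((¼)*216)*(-4))*(2 + ((¼)*216)*(-4)))² = (-50 + 12*(54*(-4))*(2 + 54*(-4)))² = (-50 + 12*(-216)*(2 - 216))² = (-50 + 12*(-216)*(-214))² = (-50 + 554688)² = 554638² = 307623311044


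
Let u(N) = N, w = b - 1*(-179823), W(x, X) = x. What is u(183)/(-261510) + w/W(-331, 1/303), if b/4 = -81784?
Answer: 12841254019/28853270 ≈ 445.05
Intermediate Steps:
b = -327136 (b = 4*(-81784) = -327136)
w = -147313 (w = -327136 - 1*(-179823) = -327136 + 179823 = -147313)
u(183)/(-261510) + w/W(-331, 1/303) = 183/(-261510) - 147313/(-331) = 183*(-1/261510) - 147313*(-1/331) = -61/87170 + 147313/331 = 12841254019/28853270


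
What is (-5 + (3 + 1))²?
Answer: 1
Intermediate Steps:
(-5 + (3 + 1))² = (-5 + 4)² = (-1)² = 1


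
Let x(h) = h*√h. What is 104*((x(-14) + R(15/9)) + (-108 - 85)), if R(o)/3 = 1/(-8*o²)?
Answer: -502151/25 - 1456*I*√14 ≈ -20086.0 - 5447.9*I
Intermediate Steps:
x(h) = h^(3/2)
R(o) = -3/(8*o²) (R(o) = 3/((-8*o²)) = 3*(-1/(8*o²)) = -3/(8*o²))
104*((x(-14) + R(15/9)) + (-108 - 85)) = 104*(((-14)^(3/2) - 3/(8*(15/9)²)) + (-108 - 85)) = 104*((-14*I*√14 - 3/(8*(15*(⅑))²)) - 193) = 104*((-14*I*√14 - 3/(8*(5/3)²)) - 193) = 104*((-14*I*√14 - 3/8*9/25) - 193) = 104*((-14*I*√14 - 27/200) - 193) = 104*((-27/200 - 14*I*√14) - 193) = 104*(-38627/200 - 14*I*√14) = -502151/25 - 1456*I*√14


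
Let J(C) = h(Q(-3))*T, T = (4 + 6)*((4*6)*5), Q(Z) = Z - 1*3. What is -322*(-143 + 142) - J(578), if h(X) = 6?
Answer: -6878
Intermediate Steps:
Q(Z) = -3 + Z (Q(Z) = Z - 3 = -3 + Z)
T = 1200 (T = 10*(24*5) = 10*120 = 1200)
J(C) = 7200 (J(C) = 6*1200 = 7200)
-322*(-143 + 142) - J(578) = -322*(-143 + 142) - 1*7200 = -322*(-1) - 7200 = 322 - 7200 = -6878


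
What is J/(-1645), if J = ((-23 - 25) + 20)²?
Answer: -112/235 ≈ -0.47660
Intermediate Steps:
J = 784 (J = (-48 + 20)² = (-28)² = 784)
J/(-1645) = 784/(-1645) = 784*(-1/1645) = -112/235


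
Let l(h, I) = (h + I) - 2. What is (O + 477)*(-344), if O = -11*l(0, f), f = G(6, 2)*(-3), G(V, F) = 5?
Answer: -228416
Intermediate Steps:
f = -15 (f = 5*(-3) = -15)
l(h, I) = -2 + I + h (l(h, I) = (I + h) - 2 = -2 + I + h)
O = 187 (O = -11*(-2 - 15 + 0) = -11*(-17) = 187)
(O + 477)*(-344) = (187 + 477)*(-344) = 664*(-344) = -228416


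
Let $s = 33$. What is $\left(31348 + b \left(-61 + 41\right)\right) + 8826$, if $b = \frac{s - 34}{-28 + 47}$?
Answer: $\frac{763326}{19} \approx 40175.0$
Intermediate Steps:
$b = - \frac{1}{19}$ ($b = \frac{33 - 34}{-28 + 47} = - \frac{1}{19} \approx -0.052632$)
$\left(31348 + b \left(-61 + 41\right)\right) + 8826 = \left(31348 - \frac{-61 + 41}{19}\right) + 8826 = \left(31348 - - \frac{20}{19}\right) + 8826 = \left(31348 + \frac{20}{19}\right) + 8826 = \frac{595632}{19} + 8826 = \frac{763326}{19}$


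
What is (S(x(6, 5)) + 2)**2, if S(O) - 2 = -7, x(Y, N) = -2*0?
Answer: 9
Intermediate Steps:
x(Y, N) = 0
S(O) = -5 (S(O) = 2 - 7 = -5)
(S(x(6, 5)) + 2)**2 = (-5 + 2)**2 = (-3)**2 = 9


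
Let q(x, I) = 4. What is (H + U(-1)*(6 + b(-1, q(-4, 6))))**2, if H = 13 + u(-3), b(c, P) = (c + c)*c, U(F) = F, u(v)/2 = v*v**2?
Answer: 2401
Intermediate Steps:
u(v) = 2*v**3 (u(v) = 2*(v*v**2) = 2*v**3)
b(c, P) = 2*c**2 (b(c, P) = (2*c)*c = 2*c**2)
H = -41 (H = 13 + 2*(-3)**3 = 13 + 2*(-27) = 13 - 54 = -41)
(H + U(-1)*(6 + b(-1, q(-4, 6))))**2 = (-41 - (6 + 2*(-1)**2))**2 = (-41 - (6 + 2*1))**2 = (-41 - (6 + 2))**2 = (-41 - 1*8)**2 = (-41 - 8)**2 = (-49)**2 = 2401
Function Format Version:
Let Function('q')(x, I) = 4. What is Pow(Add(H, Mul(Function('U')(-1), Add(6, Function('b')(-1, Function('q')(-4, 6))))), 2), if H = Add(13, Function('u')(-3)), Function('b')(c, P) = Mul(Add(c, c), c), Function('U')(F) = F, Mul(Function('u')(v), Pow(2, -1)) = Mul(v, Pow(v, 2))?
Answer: 2401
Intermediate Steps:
Function('u')(v) = Mul(2, Pow(v, 3)) (Function('u')(v) = Mul(2, Mul(v, Pow(v, 2))) = Mul(2, Pow(v, 3)))
Function('b')(c, P) = Mul(2, Pow(c, 2)) (Function('b')(c, P) = Mul(Mul(2, c), c) = Mul(2, Pow(c, 2)))
H = -41 (H = Add(13, Mul(2, Pow(-3, 3))) = Add(13, Mul(2, -27)) = Add(13, -54) = -41)
Pow(Add(H, Mul(Function('U')(-1), Add(6, Function('b')(-1, Function('q')(-4, 6))))), 2) = Pow(Add(-41, Mul(-1, Add(6, Mul(2, Pow(-1, 2))))), 2) = Pow(Add(-41, Mul(-1, Add(6, Mul(2, 1)))), 2) = Pow(Add(-41, Mul(-1, Add(6, 2))), 2) = Pow(Add(-41, Mul(-1, 8)), 2) = Pow(Add(-41, -8), 2) = Pow(-49, 2) = 2401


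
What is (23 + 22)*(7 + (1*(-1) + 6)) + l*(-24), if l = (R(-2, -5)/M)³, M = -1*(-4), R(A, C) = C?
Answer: 4695/8 ≈ 586.88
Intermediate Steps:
M = 4
l = -125/64 (l = (-5/4)³ = -125/64 ≈ -1.9531)
(23 + 22)*(7 + (1*(-1) + 6)) + l*(-24) = (23 + 22)*(7 + (1*(-1) + 6)) - 125/64*(-24) = 45*(7 + (-1 + 6)) + 375/8 = 45*(7 + 5) + 375/8 = 45*12 + 375/8 = 540 + 375/8 = 4695/8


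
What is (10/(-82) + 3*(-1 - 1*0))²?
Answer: 16384/1681 ≈ 9.7466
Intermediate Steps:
(10/(-82) + 3*(-1 - 1*0))² = (10*(-1/82) + 3*(-1 + 0))² = (-5/41 + 3*(-1))² = (-5/41 - 3)² = (-128/41)² = 16384/1681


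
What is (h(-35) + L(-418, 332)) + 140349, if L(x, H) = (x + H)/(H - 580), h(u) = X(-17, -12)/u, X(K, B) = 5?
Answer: 121823109/868 ≈ 1.4035e+5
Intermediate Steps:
h(u) = 5/u
L(x, H) = (H + x)/(-580 + H)
(h(-35) + L(-418, 332)) + 140349 = (5/(-35) + (332 - 418)/(-580 + 332)) + 140349 = (5*(-1/35) - 86/(-248)) + 140349 = (-⅐ - 1/248*(-86)) + 140349 = (-⅐ + 43/124) + 140349 = 177/868 + 140349 = 121823109/868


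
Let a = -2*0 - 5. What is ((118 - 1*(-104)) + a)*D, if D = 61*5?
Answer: 66185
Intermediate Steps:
a = -5 (a = 0 - 5 = -5)
D = 305
((118 - 1*(-104)) + a)*D = ((118 - 1*(-104)) - 5)*305 = ((118 + 104) - 5)*305 = (222 - 5)*305 = 217*305 = 66185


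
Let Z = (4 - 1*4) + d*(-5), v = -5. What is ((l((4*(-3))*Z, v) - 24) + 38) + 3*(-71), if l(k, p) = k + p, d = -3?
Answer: -384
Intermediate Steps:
Z = 15 (Z = (4 - 1*4) - 3*(-5) = (4 - 4) + 15 = 0 + 15 = 15)
((l((4*(-3))*Z, v) - 24) + 38) + 3*(-71) = ((((4*(-3))*15 - 5) - 24) + 38) + 3*(-71) = (((-12*15 - 5) - 24) + 38) - 213 = (((-180 - 5) - 24) + 38) - 213 = ((-185 - 24) + 38) - 213 = (-209 + 38) - 213 = -171 - 213 = -384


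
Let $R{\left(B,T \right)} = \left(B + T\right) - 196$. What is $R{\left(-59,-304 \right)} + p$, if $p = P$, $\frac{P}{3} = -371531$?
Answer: $-1115152$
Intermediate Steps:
$R{\left(B,T \right)} = -196 + B + T$
$P = -1114593$ ($P = 3 \left(-371531\right) = -1114593$)
$p = -1114593$
$R{\left(-59,-304 \right)} + p = \left(-196 - 59 - 304\right) - 1114593 = -559 - 1114593 = -1115152$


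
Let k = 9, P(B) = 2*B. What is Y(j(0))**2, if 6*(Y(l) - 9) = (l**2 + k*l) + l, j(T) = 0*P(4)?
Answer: 81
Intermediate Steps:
j(T) = 0 (j(T) = 0*(2*4) = 0*8 = 0)
Y(l) = 9 + l**2/6 + 5*l/3 (Y(l) = 9 + ((l**2 + 9*l) + l)/6 = 9 + (l**2 + 10*l)/6 = 9 + (l**2/6 + 5*l/3) = 9 + l**2/6 + 5*l/3)
Y(j(0))**2 = (9 + (1/6)*0**2 + (5/3)*0)**2 = (9 + (1/6)*0 + 0)**2 = (9 + 0 + 0)**2 = 9**2 = 81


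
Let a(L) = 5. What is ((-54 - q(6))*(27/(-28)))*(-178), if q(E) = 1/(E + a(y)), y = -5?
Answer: -204255/22 ≈ -9284.3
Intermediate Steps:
q(E) = 1/(5 + E) (q(E) = 1/(E + 5) = 1/(5 + E))
((-54 - q(6))*(27/(-28)))*(-178) = ((-54 - 1/(5 + 6))*(27/(-28)))*(-178) = ((-54 - 1/11)*(27*(-1/28)))*(-178) = ((-54 - 1*1/11)*(-27/28))*(-178) = ((-54 - 1/11)*(-27/28))*(-178) = -595/11*(-27/28)*(-178) = (2295/44)*(-178) = -204255/22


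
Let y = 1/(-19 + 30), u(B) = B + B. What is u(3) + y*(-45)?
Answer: 21/11 ≈ 1.9091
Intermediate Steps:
u(B) = 2*B
y = 1/11 ≈ 0.090909
u(3) + y*(-45) = 2*3 + (1/11)*(-45) = 6 - 45/11 = 21/11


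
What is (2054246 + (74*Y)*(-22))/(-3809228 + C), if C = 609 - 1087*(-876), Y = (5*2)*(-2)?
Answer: -2086806/2856407 ≈ -0.73057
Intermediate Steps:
Y = -20 (Y = 10*(-2) = -20)
C = 952821 (C = 609 + 952212 = 952821)
(2054246 + (74*Y)*(-22))/(-3809228 + C) = (2054246 + (74*(-20))*(-22))/(-3809228 + 952821) = (2054246 - 1480*(-22))/(-2856407) = (2054246 + 32560)*(-1/2856407) = 2086806*(-1/2856407) = -2086806/2856407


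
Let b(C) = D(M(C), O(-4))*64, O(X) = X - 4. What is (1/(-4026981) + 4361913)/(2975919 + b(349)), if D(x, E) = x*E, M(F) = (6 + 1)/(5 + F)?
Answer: 1036355105704468/707051781511817 ≈ 1.4657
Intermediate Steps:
O(X) = -4 + X
M(F) = 7/(5 + F)
D(x, E) = E*x
b(C) = -3584/(5 + C) (b(C) = ((-4 - 4)*(7/(5 + C)))*64 = -56/(5 + C)*64 = -3584/(5 + C))
(1/(-4026981) + 4361913)/(2975919 + b(349)) = (1/(-4026981) + 4361913)/(2975919 - 3584/(5 + 349)) = (-1/4026981 + 4361913)/(2975919 - 3584/354) = 17565340774652/(4026981*(2975919 - 3584*1/354)) = 17565340774652/(4026981*(2975919 - 1792/177)) = 17565340774652/(4026981*(526735871/177)) = (17565340774652/4026981)*(177/526735871) = 1036355105704468/707051781511817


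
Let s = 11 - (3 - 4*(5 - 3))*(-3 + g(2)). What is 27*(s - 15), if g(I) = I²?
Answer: 27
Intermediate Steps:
s = 16 (s = 11 - (3 - 4*(5 - 3))*(-3 + 2²) = 11 - (3 - 4*2)*(-3 + 4) = 11 - (3 - 8) = 11 - (-5) = 11 - 1*(-5) = 11 + 5 = 16)
27*(s - 15) = 27*(16 - 15) = 27*1 = 27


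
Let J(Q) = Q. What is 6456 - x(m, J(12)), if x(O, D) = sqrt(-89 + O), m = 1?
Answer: 6456 - 2*I*sqrt(22) ≈ 6456.0 - 9.3808*I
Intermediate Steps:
6456 - x(m, J(12)) = 6456 - sqrt(-89 + 1) = 6456 - sqrt(-88) = 6456 - 2*I*sqrt(22)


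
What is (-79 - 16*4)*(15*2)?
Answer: -4290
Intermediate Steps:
(-79 - 16*4)*(15*2) = (-79 - 64)*30 = -143*30 = -4290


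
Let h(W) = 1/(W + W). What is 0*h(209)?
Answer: 0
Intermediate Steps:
h(W) = 1/(2*W)
0*h(209) = 0*((½)/209) = 0*((½)*(1/209)) = 0*(1/418) = 0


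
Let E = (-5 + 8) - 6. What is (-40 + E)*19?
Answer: -817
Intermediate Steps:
E = -3 (E = 3 - 6 = -3)
(-40 + E)*19 = (-40 - 3)*19 = -43*19 = -817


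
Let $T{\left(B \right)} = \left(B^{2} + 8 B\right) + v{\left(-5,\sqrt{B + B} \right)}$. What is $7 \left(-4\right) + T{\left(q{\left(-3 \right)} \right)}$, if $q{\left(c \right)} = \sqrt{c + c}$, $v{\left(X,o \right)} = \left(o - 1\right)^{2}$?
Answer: $-33 + 10 i \sqrt{6} - 2 \cdot 2^{\frac{3}{4}} \sqrt[4]{3} \sqrt{i} \approx -36.13 + 21.365 i$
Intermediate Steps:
$v{\left(X,o \right)} = \left(-1 + o\right)^{2}$
$q{\left(c \right)} = \sqrt{2} \sqrt{c}$ ($q{\left(c \right)} = \sqrt{2 c} = \sqrt{2} \sqrt{c}$)
$T{\left(B \right)} = B^{2} + \left(-1 + \sqrt{2} \sqrt{B}\right)^{2} + 8 B$ ($T{\left(B \right)} = \left(B^{2} + 8 B\right) + \left(-1 + \sqrt{B + B}\right)^{2} = \left(B^{2} + 8 B\right) + \left(-1 + \sqrt{2 B}\right)^{2} = \left(B^{2} + 8 B\right) + \left(-1 + \sqrt{2} \sqrt{B}\right)^{2} = B^{2} + \left(-1 + \sqrt{2} \sqrt{B}\right)^{2} + 8 B$)
$7 \left(-4\right) + T{\left(q{\left(-3 \right)} \right)} = 7 \left(-4\right) + \left(\left(\sqrt{2} \sqrt{-3}\right)^{2} + \left(-1 + \sqrt{2} \sqrt{\sqrt{2} \sqrt{-3}}\right)^{2} + 8 \sqrt{2} \sqrt{-3}\right) = -28 + \left(\left(\sqrt{2} i \sqrt{3}\right)^{2} + \left(-1 + \sqrt{2} \sqrt{\sqrt{2} i \sqrt{3}}\right)^{2} + 8 \sqrt{2} i \sqrt{3}\right) = -28 + \left(\left(i \sqrt{6}\right)^{2} + \left(-1 + \sqrt{2} \sqrt{i \sqrt{6}}\right)^{2} + 8 i \sqrt{6}\right) = -28 + \left(-6 + \left(-1 + \sqrt{2} \sqrt[4]{6} \sqrt{i}\right)^{2} + 8 i \sqrt{6}\right) = -28 + \left(-6 + \left(-1 + 2^{\frac{3}{4}} \sqrt[4]{3} \sqrt{i}\right)^{2} + 8 i \sqrt{6}\right) = -34 + \left(-1 + 2^{\frac{3}{4}} \sqrt[4]{3} \sqrt{i}\right)^{2} + 8 i \sqrt{6}$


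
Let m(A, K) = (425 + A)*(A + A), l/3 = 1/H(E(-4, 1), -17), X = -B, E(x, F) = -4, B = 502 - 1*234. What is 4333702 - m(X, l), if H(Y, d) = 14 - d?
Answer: 4417854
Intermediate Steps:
B = 268 (B = 502 - 234 = 268)
X = -268 (X = -1*268 = -268)
l = 3/31 (l = 3/(14 - 1*(-17)) = 3/(14 + 17) = 3/31 ≈ 0.096774)
m(A, K) = 2*A*(425 + A) (m(A, K) = (425 + A)*(2*A) = 2*A*(425 + A))
4333702 - m(X, l) = 4333702 - 2*(-268)*(425 - 268) = 4333702 - 2*(-268)*157 = 4333702 - 1*(-84152) = 4333702 + 84152 = 4417854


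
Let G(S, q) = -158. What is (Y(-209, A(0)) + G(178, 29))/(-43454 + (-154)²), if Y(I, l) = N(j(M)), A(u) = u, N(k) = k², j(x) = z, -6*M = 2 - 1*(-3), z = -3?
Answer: 149/19738 ≈ 0.0075489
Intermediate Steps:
M = -⅚ (M = -(2 - 1*(-3))/6 = -(2 + 3)/6 = -⅙*5 = -⅚ ≈ -0.83333)
j(x) = -3
Y(I, l) = 9 (Y(I, l) = (-3)² = 9)
(Y(-209, A(0)) + G(178, 29))/(-43454 + (-154)²) = (9 - 158)/(-43454 + (-154)²) = -149/(-43454 + 23716) = -149/(-19738) = -149*(-1/19738) = 149/19738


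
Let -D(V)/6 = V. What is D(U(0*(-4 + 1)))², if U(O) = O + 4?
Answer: 576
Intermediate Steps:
U(O) = 4 + O
D(V) = -6*V
D(U(0*(-4 + 1)))² = (-6*(4 + 0*(-4 + 1)))² = (-6*(4 + 0*(-3)))² = (-6*(4 + 0))² = (-6*4)² = (-24)² = 576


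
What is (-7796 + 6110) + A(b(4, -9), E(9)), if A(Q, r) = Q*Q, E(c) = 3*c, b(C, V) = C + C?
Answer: -1622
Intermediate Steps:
b(C, V) = 2*C
A(Q, r) = Q**2
(-7796 + 6110) + A(b(4, -9), E(9)) = (-7796 + 6110) + (2*4)**2 = -1686 + 8**2 = -1686 + 64 = -1622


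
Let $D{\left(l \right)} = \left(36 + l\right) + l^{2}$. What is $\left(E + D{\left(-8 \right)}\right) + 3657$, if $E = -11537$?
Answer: $-7788$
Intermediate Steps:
$D{\left(l \right)} = 36 + l + l^{2}$
$\left(E + D{\left(-8 \right)}\right) + 3657 = \left(-11537 + \left(36 - 8 + \left(-8\right)^{2}\right)\right) + 3657 = \left(-11537 + \left(36 - 8 + 64\right)\right) + 3657 = \left(-11537 + 92\right) + 3657 = -11445 + 3657 = -7788$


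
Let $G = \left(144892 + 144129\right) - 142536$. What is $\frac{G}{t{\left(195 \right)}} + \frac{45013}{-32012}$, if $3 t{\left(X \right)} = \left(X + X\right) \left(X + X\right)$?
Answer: $\frac{30088984}{20287605} \approx 1.4831$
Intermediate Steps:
$t{\left(X \right)} = \frac{4 X^{2}}{3}$ ($t{\left(X \right)} = \frac{\left(X + X\right) \left(X + X\right)}{3} = \frac{2 X 2 X}{3} = \frac{4 X^{2}}{3}$)
$G = 146485$ ($G = 289021 - 142536 = 146485$)
$\frac{G}{t{\left(195 \right)}} + \frac{45013}{-32012} = \frac{146485}{\frac{4}{3} \cdot 195^{2}} + \frac{45013}{-32012} = \frac{146485}{\frac{4}{3} \cdot 38025} + 45013 \left(- \frac{1}{32012}\right) = \frac{146485}{50700} - \frac{45013}{32012} = 146485 \cdot \frac{1}{50700} - \frac{45013}{32012} = \frac{29297}{10140} - \frac{45013}{32012} = \frac{30088984}{20287605}$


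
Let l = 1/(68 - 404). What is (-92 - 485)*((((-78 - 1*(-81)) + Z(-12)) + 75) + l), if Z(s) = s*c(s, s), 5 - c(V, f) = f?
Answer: 24428449/336 ≈ 72704.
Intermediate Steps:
c(V, f) = 5 - f
Z(s) = s*(5 - s)
l = -1/336 (l = 1/(-336) = -1/336 ≈ -0.0029762)
(-92 - 485)*((((-78 - 1*(-81)) + Z(-12)) + 75) + l) = (-92 - 485)*((((-78 - 1*(-81)) - 12*(5 - 1*(-12))) + 75) - 1/336) = -577*((((-78 + 81) - 12*(5 + 12)) + 75) - 1/336) = -577*(((3 - 12*17) + 75) - 1/336) = -577*(((3 - 204) + 75) - 1/336) = -577*((-201 + 75) - 1/336) = -577*(-126 - 1/336) = -577*(-42337/336) = 24428449/336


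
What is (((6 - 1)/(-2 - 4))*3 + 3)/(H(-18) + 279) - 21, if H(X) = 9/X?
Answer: -11696/557 ≈ -20.998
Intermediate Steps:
(((6 - 1)/(-2 - 4))*3 + 3)/(H(-18) + 279) - 21 = (((6 - 1)/(-2 - 4))*3 + 3)/(9/(-18) + 279) - 21 = ((5/(-6))*3 + 3)/(9*(-1/18) + 279) - 21 = ((5*(-1/6))*3 + 3)/(-1/2 + 279) - 21 = (-5/6*3 + 3)/(557/2) - 21 = (-5/2 + 3)*(2/557) - 21 = (1/2)*(2/557) - 21 = 1/557 - 21 = -11696/557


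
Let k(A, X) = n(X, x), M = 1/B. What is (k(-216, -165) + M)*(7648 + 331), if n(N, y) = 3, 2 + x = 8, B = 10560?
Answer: 252782699/10560 ≈ 23938.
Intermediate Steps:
x = 6 (x = -2 + 8 = 6)
M = 1/10560 ≈ 9.4697e-5
k(A, X) = 3
(k(-216, -165) + M)*(7648 + 331) = (3 + 1/10560)*(7648 + 331) = (31681/10560)*7979 = 252782699/10560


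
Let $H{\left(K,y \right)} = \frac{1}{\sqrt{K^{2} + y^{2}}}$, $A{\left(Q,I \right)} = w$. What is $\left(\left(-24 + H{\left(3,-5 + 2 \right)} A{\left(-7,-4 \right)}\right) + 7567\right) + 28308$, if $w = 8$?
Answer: $35851 + \frac{4 \sqrt{2}}{3} \approx 35853.0$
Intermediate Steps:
$A{\left(Q,I \right)} = 8$
$H{\left(K,y \right)} = \frac{1}{\sqrt{K^{2} + y^{2}}}$
$\left(\left(-24 + H{\left(3,-5 + 2 \right)} A{\left(-7,-4 \right)}\right) + 7567\right) + 28308 = \left(\left(-24 + \frac{1}{\sqrt{3^{2} + \left(-5 + 2\right)^{2}}} \cdot 8\right) + 7567\right) + 28308 = \left(\left(-24 + \frac{1}{\sqrt{9 + \left(-3\right)^{2}}} \cdot 8\right) + 7567\right) + 28308 = \left(\left(-24 + \frac{1}{\sqrt{9 + 9}} \cdot 8\right) + 7567\right) + 28308 = \left(\left(-24 + \frac{1}{\sqrt{18}} \cdot 8\right) + 7567\right) + 28308 = \left(\left(-24 + \frac{\sqrt{2}}{6} \cdot 8\right) + 7567\right) + 28308 = \left(\left(-24 + \frac{4 \sqrt{2}}{3}\right) + 7567\right) + 28308 = \left(7543 + \frac{4 \sqrt{2}}{3}\right) + 28308 = 35851 + \frac{4 \sqrt{2}}{3}$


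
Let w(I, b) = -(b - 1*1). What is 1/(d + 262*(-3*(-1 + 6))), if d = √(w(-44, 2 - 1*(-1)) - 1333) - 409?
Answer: -4339/18828256 - I*√1335/18828256 ≈ -0.00023045 - 1.9406e-6*I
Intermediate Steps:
w(I, b) = 1 - b (w(I, b) = -(b - 1) = -(-1 + b) = 1 - b)
d = -409 + I*√1335 (d = √((1 - (2 - 1*(-1))) - 1333) - 409 = √((1 - (2 + 1)) - 1333) - 409 = √((1 - 1*3) - 1333) - 409 = √((1 - 3) - 1333) - 409 = √(-2 - 1333) - 409 = √(-1335) - 409 = I*√1335 - 409 = -409 + I*√1335 ≈ -409.0 + 36.538*I)
1/(d + 262*(-3*(-1 + 6))) = 1/((-409 + I*√1335) + 262*(-3*(-1 + 6))) = 1/((-409 + I*√1335) + 262*(-3*5)) = 1/((-409 + I*√1335) + 262*(-15)) = 1/((-409 + I*√1335) - 3930) = 1/(-4339 + I*√1335)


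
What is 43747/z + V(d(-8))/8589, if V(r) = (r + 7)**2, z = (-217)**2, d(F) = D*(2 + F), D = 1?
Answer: 53684296/57778203 ≈ 0.92914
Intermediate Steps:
d(F) = 2 + F (d(F) = 1*(2 + F) = 2 + F)
z = 47089
V(r) = (7 + r)**2
43747/z + V(d(-8))/8589 = 43747/47089 + (7 + (2 - 8))**2/8589 = 43747*(1/47089) + (7 - 6)**2*(1/8589) = 43747/47089 + 1**2*(1/8589) = 43747/47089 + 1*(1/8589) = 43747/47089 + 1/8589 = 53684296/57778203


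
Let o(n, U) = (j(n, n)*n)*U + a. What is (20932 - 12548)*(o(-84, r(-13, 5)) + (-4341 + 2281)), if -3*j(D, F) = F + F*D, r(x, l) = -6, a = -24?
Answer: -9837617920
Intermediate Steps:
j(D, F) = -F/3 - D*F/3 (j(D, F) = -(F + F*D)/3 = -(F + D*F)/3 = -F/3 - D*F/3)
o(n, U) = -24 - U*n**2*(1 + n)/3 (o(n, U) = ((-n*(1 + n)/3)*n)*U - 24 = (-n**2*(1 + n)/3)*U - 24 = -U*n**2*(1 + n)/3 - 24 = -24 - U*n**2*(1 + n)/3)
(20932 - 12548)*(o(-84, r(-13, 5)) + (-4341 + 2281)) = (20932 - 12548)*((-24 - 1/3*(-6)*(-84)**2*(1 - 84)) + (-4341 + 2281)) = 8384*((-24 - 1/3*(-6)*7056*(-83)) - 2060) = 8384*((-24 - 1171296) - 2060) = 8384*(-1171320 - 2060) = 8384*(-1173380) = -9837617920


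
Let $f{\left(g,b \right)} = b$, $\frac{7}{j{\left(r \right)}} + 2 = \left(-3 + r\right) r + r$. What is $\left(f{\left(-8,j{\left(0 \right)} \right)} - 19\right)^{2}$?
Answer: $\frac{2025}{4} \approx 506.25$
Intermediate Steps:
$j{\left(r \right)} = \frac{7}{-2 + r + r \left(-3 + r\right)}$ ($j{\left(r \right)} = \frac{7}{-2 + \left(\left(-3 + r\right) r + r\right)} = \frac{7}{-2 + \left(r \left(-3 + r\right) + r\right)} = \frac{7}{-2 + \left(r + r \left(-3 + r\right)\right)} = \frac{7}{-2 + r + r \left(-3 + r\right)}$)
$\left(f{\left(-8,j{\left(0 \right)} \right)} - 19\right)^{2} = \left(\frac{7}{-2 + 0^{2} - 0} - 19\right)^{2} = \left(\frac{7}{-2 + 0 + 0} - 19\right)^{2} = \left(\frac{7}{-2} - 19\right)^{2} = \left(7 \left(- \frac{1}{2}\right) - 19\right)^{2} = \left(- \frac{7}{2} - 19\right)^{2} = \left(- \frac{45}{2}\right)^{2} = \frac{2025}{4}$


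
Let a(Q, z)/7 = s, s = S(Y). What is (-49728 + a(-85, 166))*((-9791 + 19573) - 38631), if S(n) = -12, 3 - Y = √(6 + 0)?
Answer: 1437026388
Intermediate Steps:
Y = 3 - √6 (Y = 3 - √(6 + 0) = 3 - √6 ≈ 0.55051)
s = -12
a(Q, z) = -84 (a(Q, z) = 7*(-12) = -84)
(-49728 + a(-85, 166))*((-9791 + 19573) - 38631) = (-49728 - 84)*((-9791 + 19573) - 38631) = -49812*(9782 - 38631) = -49812*(-28849) = 1437026388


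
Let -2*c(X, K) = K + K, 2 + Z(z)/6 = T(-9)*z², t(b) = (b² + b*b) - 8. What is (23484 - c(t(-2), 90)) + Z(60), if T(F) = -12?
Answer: -235638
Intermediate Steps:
t(b) = -8 + 2*b² (t(b) = (b² + b²) - 8 = 2*b² - 8 = -8 + 2*b²)
Z(z) = -12 - 72*z² (Z(z) = -12 + 6*(-12*z²) = -12 - 72*z²)
c(X, K) = -K (c(X, K) = -(K + K)/2 = -K)
(23484 - c(t(-2), 90)) + Z(60) = (23484 - (-1)*90) + (-12 - 72*60²) = (23484 - 1*(-90)) + (-12 - 72*3600) = (23484 + 90) + (-12 - 259200) = 23574 - 259212 = -235638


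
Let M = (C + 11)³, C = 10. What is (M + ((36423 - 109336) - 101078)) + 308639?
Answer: 143909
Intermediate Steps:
M = 9261 (M = (10 + 11)³ = 21³ = 9261)
(M + ((36423 - 109336) - 101078)) + 308639 = (9261 + ((36423 - 109336) - 101078)) + 308639 = (9261 + (-72913 - 101078)) + 308639 = (9261 - 173991) + 308639 = -164730 + 308639 = 143909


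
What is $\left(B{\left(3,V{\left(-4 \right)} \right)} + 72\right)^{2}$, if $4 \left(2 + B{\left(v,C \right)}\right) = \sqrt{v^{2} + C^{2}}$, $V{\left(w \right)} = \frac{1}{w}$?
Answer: $\frac{\left(1120 + \sqrt{145}\right)^{2}}{256} \approx 5005.9$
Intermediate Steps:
$B{\left(v,C \right)} = -2 + \frac{\sqrt{C^{2} + v^{2}}}{4}$ ($B{\left(v,C \right)} = -2 + \frac{\sqrt{v^{2} + C^{2}}}{4} = -2 + \frac{\sqrt{C^{2} + v^{2}}}{4}$)
$\left(B{\left(3,V{\left(-4 \right)} \right)} + 72\right)^{2} = \left(\left(-2 + \frac{\sqrt{\left(\frac{1}{-4}\right)^{2} + 3^{2}}}{4}\right) + 72\right)^{2} = \left(\left(-2 + \frac{\sqrt{\left(- \frac{1}{4}\right)^{2} + 9}}{4}\right) + 72\right)^{2} = \left(\left(-2 + \frac{\sqrt{\frac{1}{16} + 9}}{4}\right) + 72\right)^{2} = \left(\left(-2 + \frac{\sqrt{\frac{145}{16}}}{4}\right) + 72\right)^{2} = \left(\left(-2 + \frac{\frac{1}{4} \sqrt{145}}{4}\right) + 72\right)^{2} = \left(\left(-2 + \frac{\sqrt{145}}{16}\right) + 72\right)^{2} = \left(70 + \frac{\sqrt{145}}{16}\right)^{2}$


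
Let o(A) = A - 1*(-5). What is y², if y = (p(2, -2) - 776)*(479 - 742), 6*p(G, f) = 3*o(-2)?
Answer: 165964167769/4 ≈ 4.1491e+10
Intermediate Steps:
o(A) = 5 + A (o(A) = A + 5 = 5 + A)
p(G, f) = 3/2 (p(G, f) = (3*(5 - 2))/6 = (3*3)/6 = (⅙)*9 = 3/2)
y = 407387/2 (y = (3/2 - 776)*(479 - 742) = -1549/2*(-263) = 407387/2 ≈ 2.0369e+5)
y² = (407387/2)² = 165964167769/4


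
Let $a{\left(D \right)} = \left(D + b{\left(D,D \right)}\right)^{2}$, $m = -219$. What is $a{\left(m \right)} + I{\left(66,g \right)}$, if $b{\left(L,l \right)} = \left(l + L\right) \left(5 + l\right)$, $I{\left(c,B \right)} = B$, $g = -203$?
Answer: $8744680966$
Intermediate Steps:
$b{\left(L,l \right)} = \left(5 + l\right) \left(L + l\right)$ ($b{\left(L,l \right)} = \left(L + l\right) \left(5 + l\right) = \left(5 + l\right) \left(L + l\right)$)
$a{\left(D \right)} = \left(2 D^{2} + 11 D\right)^{2}$ ($a{\left(D \right)} = \left(D + \left(D^{2} + 5 D + 5 D + D D\right)\right)^{2} = \left(D + \left(D^{2} + 5 D + 5 D + D^{2}\right)\right)^{2} = \left(D + \left(2 D^{2} + 10 D\right)\right)^{2} = \left(2 D^{2} + 11 D\right)^{2}$)
$a{\left(m \right)} + I{\left(66,g \right)} = \left(-219\right)^{2} \left(11 + 2 \left(-219\right)\right)^{2} - 203 = 47961 \left(11 - 438\right)^{2} - 203 = 47961 \left(-427\right)^{2} - 203 = 47961 \cdot 182329 - 203 = 8744681169 - 203 = 8744680966$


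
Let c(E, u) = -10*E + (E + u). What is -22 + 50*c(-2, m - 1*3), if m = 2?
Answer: 828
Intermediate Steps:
c(E, u) = u - 9*E
-22 + 50*c(-2, m - 1*3) = -22 + 50*((2 - 1*3) - 9*(-2)) = -22 + 50*((2 - 3) + 18) = -22 + 50*(-1 + 18) = -22 + 50*17 = -22 + 850 = 828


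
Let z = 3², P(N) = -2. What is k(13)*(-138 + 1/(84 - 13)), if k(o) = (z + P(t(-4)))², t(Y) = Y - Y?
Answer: -480053/71 ≈ -6761.3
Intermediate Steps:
t(Y) = 0
z = 9
k(o) = 49 (k(o) = (9 - 2)² = 7² = 49)
k(13)*(-138 + 1/(84 - 13)) = 49*(-138 + 1/(84 - 13)) = 49*(-138 + 1/71) = 49*(-9797/71) = -480053/71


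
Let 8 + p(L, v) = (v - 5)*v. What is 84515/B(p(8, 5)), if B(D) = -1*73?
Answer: -84515/73 ≈ -1157.7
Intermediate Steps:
p(L, v) = -8 + v*(-5 + v) (p(L, v) = -8 + (v - 5)*v = -8 + (-5 + v)*v = -8 + v*(-5 + v))
B(D) = -73
84515/B(p(8, 5)) = 84515/(-73) = 84515*(-1/73) = -84515/73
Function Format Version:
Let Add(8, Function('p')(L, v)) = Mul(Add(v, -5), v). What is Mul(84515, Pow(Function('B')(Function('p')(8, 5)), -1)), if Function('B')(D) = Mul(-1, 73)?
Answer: Rational(-84515, 73) ≈ -1157.7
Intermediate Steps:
Function('p')(L, v) = Add(-8, Mul(v, Add(-5, v))) (Function('p')(L, v) = Add(-8, Mul(Add(v, -5), v)) = Add(-8, Mul(Add(-5, v), v)) = Add(-8, Mul(v, Add(-5, v))))
Function('B')(D) = -73
Mul(84515, Pow(Function('B')(Function('p')(8, 5)), -1)) = Mul(84515, Pow(-73, -1)) = Mul(84515, Rational(-1, 73)) = Rational(-84515, 73)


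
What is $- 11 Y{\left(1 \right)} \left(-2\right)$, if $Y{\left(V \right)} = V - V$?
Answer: $0$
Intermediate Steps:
$Y{\left(V \right)} = 0$
$- 11 Y{\left(1 \right)} \left(-2\right) = \left(-11\right) 0 \left(-2\right) = 0 \left(-2\right) = 0$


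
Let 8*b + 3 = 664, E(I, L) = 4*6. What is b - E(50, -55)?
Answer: 469/8 ≈ 58.625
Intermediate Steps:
E(I, L) = 24
b = 661/8 (b = -3/8 + (⅛)*664 = -3/8 + 83 = 661/8 ≈ 82.625)
b - E(50, -55) = 661/8 - 1*24 = 661/8 - 24 = 469/8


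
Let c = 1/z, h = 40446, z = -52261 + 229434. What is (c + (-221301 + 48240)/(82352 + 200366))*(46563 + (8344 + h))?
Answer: -2923661607528755/50089996214 ≈ -58368.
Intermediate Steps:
z = 177173
c = 1/177173 ≈ 5.6442e-6
(c + (-221301 + 48240)/(82352 + 200366))*(46563 + (8344 + h)) = (1/177173 + (-221301 + 48240)/(82352 + 200366))*(46563 + (8344 + 40446)) = (1/177173 - 173061/282718)*(46563 + 48790) = (1/177173 - 173061*1/282718)*95353 = (1/177173 - 173061/282718)*95353 = -30661453835/50089996214*95353 = -2923661607528755/50089996214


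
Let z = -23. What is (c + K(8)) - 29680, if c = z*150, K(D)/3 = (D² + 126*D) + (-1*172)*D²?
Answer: -62938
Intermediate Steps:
K(D) = -513*D² + 378*D (K(D) = 3*((D² + 126*D) + (-1*172)*D²) = 3*((D² + 126*D) - 172*D²) = 3*(-171*D² + 126*D) = -513*D² + 378*D)
c = -3450 (c = -23*150 = -3450)
(c + K(8)) - 29680 = (-3450 + 27*8*(14 - 19*8)) - 29680 = (-3450 + 27*8*(14 - 152)) - 29680 = (-3450 + 27*8*(-138)) - 29680 = (-3450 - 29808) - 29680 = -33258 - 29680 = -62938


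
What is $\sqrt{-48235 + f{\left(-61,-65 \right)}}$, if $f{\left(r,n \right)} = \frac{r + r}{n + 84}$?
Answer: $\frac{3 i \sqrt{1935017}}{19} \approx 219.64 i$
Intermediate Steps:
$f{\left(r,n \right)} = \frac{2 r}{84 + n}$
$\sqrt{-48235 + f{\left(-61,-65 \right)}} = \sqrt{-48235 + 2 \left(-61\right) \frac{1}{84 - 65}} = \sqrt{-48235 + 2 \left(-61\right) \frac{1}{19}} = \sqrt{-48235 - \frac{122}{19}} = \sqrt{- \frac{916587}{19}} = \frac{3 i \sqrt{1935017}}{19}$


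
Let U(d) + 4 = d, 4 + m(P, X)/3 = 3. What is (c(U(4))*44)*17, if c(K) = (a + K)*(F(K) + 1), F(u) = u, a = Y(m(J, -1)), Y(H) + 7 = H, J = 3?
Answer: -7480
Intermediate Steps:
m(P, X) = -3 (m(P, X) = -12 + 3*3 = -12 + 9 = -3)
Y(H) = -7 + H
U(d) = -4 + d
a = -10 (a = -7 - 3 = -10)
c(K) = (1 + K)*(-10 + K) (c(K) = (-10 + K)*(K + 1) = (-10 + K)*(1 + K) = (1 + K)*(-10 + K))
(c(U(4))*44)*17 = ((-10 + (-4 + 4)² - 9*(-4 + 4))*44)*17 = ((-10 + 0² - 9*0)*44)*17 = ((-10 + 0 + 0)*44)*17 = -10*44*17 = -440*17 = -7480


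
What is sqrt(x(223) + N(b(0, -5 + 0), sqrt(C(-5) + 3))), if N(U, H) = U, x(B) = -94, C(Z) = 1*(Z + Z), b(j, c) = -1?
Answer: I*sqrt(95) ≈ 9.7468*I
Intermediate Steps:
C(Z) = 2*Z (C(Z) = 1*(2*Z) = 2*Z)
sqrt(x(223) + N(b(0, -5 + 0), sqrt(C(-5) + 3))) = sqrt(-94 - 1) = sqrt(-95) = I*sqrt(95)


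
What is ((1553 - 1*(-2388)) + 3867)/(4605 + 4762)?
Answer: 7808/9367 ≈ 0.83356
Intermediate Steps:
((1553 - 1*(-2388)) + 3867)/(4605 + 4762) = ((1553 + 2388) + 3867)/9367 = (3941 + 3867)*(1/9367) = 7808*(1/9367) = 7808/9367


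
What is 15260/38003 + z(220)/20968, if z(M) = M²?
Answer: 38559230/14229409 ≈ 2.7098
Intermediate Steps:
15260/38003 + z(220)/20968 = 15260/38003 + 220²/20968 = 15260*(1/38003) + 48400*(1/20968) = 2180/5429 + 6050/2621 = 38559230/14229409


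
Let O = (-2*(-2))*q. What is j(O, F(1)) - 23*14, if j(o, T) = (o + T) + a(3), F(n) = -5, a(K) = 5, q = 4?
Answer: -306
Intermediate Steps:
O = 16 (O = -2*(-2)*4 = 4*4 = 16)
j(o, T) = 5 + T + o (j(o, T) = (o + T) + 5 = (T + o) + 5 = 5 + T + o)
j(O, F(1)) - 23*14 = (5 - 5 + 16) - 23*14 = 16 - 322 = -306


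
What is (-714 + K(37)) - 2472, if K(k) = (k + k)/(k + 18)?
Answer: -175156/55 ≈ -3184.7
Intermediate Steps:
K(k) = 2*k/(18 + k) (K(k) = (2*k)/(18 + k) = 2*k/(18 + k))
(-714 + K(37)) - 2472 = (-714 + 2*37/(18 + 37)) - 2472 = (-714 + 2*37/55) - 2472 = (-714 + 2*37*(1/55)) - 2472 = (-714 + 74/55) - 2472 = -39196/55 - 2472 = -175156/55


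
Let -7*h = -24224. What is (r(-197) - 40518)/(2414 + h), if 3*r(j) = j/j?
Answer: -850871/123366 ≈ -6.8971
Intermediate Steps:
r(j) = ⅓ (r(j) = (j/j)/3 = (⅓)*1 = ⅓)
h = 24224/7 (h = -⅐*(-24224) = 24224/7 ≈ 3460.6)
(r(-197) - 40518)/(2414 + h) = (⅓ - 40518)/(2414 + 24224/7) = -121553/(3*41122/7) = -121553/3*7/41122 = -850871/123366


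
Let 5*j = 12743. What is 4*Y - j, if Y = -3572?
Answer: -84183/5 ≈ -16837.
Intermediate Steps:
j = 12743/5 (j = (⅕)*12743 = 12743/5 ≈ 2548.6)
4*Y - j = 4*(-3572) - 1*12743/5 = -14288 - 12743/5 = -84183/5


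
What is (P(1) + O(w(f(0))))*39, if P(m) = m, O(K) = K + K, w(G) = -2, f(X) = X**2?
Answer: -117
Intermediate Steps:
O(K) = 2*K
(P(1) + O(w(f(0))))*39 = (1 + 2*(-2))*39 = (1 - 4)*39 = -3*39 = -117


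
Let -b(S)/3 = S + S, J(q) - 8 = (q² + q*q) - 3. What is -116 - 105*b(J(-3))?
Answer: 14374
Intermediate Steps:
J(q) = 5 + 2*q² (J(q) = 8 + ((q² + q*q) - 3) = 8 + ((q² + q²) - 3) = 8 + (2*q² - 3) = 8 + (-3 + 2*q²) = 5 + 2*q²)
b(S) = -6*S (b(S) = -3*(S + S) = -6*S)
-116 - 105*b(J(-3)) = -116 - (-630)*(5 + 2*(-3)²) = -116 - (-630)*(5 + 2*9) = -116 - (-630)*(5 + 18) = -116 - (-630)*23 = -116 - 105*(-138) = -116 + 14490 = 14374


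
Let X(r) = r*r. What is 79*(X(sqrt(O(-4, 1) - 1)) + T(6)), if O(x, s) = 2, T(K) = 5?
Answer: 474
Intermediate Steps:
X(r) = r**2
79*(X(sqrt(O(-4, 1) - 1)) + T(6)) = 79*((sqrt(2 - 1))**2 + 5) = 79*((sqrt(1))**2 + 5) = 79*(1**2 + 5) = 79*(1 + 5) = 79*6 = 474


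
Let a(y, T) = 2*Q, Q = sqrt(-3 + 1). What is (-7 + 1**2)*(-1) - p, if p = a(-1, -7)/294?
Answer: 6 - I*sqrt(2)/147 ≈ 6.0 - 0.0096205*I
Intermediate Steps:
Q = I*sqrt(2) (Q = sqrt(-2) = I*sqrt(2) ≈ 1.4142*I)
a(y, T) = 2*I*sqrt(2) (a(y, T) = 2*(I*sqrt(2)) = 2*I*sqrt(2))
p = I*sqrt(2)/147 (p = (2*I*sqrt(2))/294 = (2*I*sqrt(2))*(1/294) = I*sqrt(2)/147 ≈ 0.0096205*I)
(-7 + 1**2)*(-1) - p = (-7 + 1**2)*(-1) - I*sqrt(2)/147 = (-7 + 1)*(-1) - I*sqrt(2)/147 = -6*(-1) - I*sqrt(2)/147 = 6 - I*sqrt(2)/147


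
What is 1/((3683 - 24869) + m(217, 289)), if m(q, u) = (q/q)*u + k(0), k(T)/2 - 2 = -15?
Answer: -1/20923 ≈ -4.7794e-5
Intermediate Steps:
k(T) = -26 (k(T) = 4 + 2*(-15) = 4 - 30 = -26)
m(q, u) = -26 + u (m(q, u) = (q/q)*u - 26 = 1*u - 26 = u - 26 = -26 + u)
1/((3683 - 24869) + m(217, 289)) = 1/((3683 - 24869) + (-26 + 289)) = 1/(-21186 + 263) = 1/(-20923) = -1/20923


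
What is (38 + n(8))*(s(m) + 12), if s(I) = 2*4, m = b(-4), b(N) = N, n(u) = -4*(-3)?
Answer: 1000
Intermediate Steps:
n(u) = 12
m = -4
s(I) = 8
(38 + n(8))*(s(m) + 12) = (38 + 12)*(8 + 12) = 50*20 = 1000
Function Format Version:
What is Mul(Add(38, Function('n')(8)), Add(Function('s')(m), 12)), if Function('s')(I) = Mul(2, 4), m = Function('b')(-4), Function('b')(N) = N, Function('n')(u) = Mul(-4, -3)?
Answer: 1000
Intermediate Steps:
Function('n')(u) = 12
m = -4
Function('s')(I) = 8
Mul(Add(38, Function('n')(8)), Add(Function('s')(m), 12)) = Mul(Add(38, 12), Add(8, 12)) = Mul(50, 20) = 1000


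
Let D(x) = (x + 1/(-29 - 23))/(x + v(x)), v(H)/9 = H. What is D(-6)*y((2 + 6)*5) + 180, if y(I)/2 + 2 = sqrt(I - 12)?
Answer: 140087/780 + 313*sqrt(7)/780 ≈ 180.66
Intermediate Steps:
y(I) = -4 + 2*sqrt(-12 + I) (y(I) = -4 + 2*sqrt(I - 12) = -4 + 2*sqrt(-12 + I))
v(H) = 9*H
D(x) = (-1/52 + x)/(10*x) (D(x) = (x + 1/(-29 - 23))/(x + 9*x) = (x + 1/(-52))/((10*x)) = (x - 1/52)*(1/(10*x)) = (-1/52 + x)*(1/(10*x)) = (-1/52 + x)/(10*x))
D(-6)*y((2 + 6)*5) + 180 = ((1/520)*(-1 + 52*(-6))/(-6))*(-4 + 2*sqrt(-12 + (2 + 6)*5)) + 180 = ((1/520)*(-1/6)*(-1 - 312))*(-4 + 2*sqrt(-12 + 8*5)) + 180 = ((1/520)*(-1/6)*(-313))*(-4 + 2*sqrt(-12 + 40)) + 180 = 313*(-4 + 2*sqrt(28))/3120 + 180 = 313*(-4 + 2*(2*sqrt(7)))/3120 + 180 = 313*(-4 + 4*sqrt(7))/3120 + 180 = (-313/780 + 313*sqrt(7)/780) + 180 = 140087/780 + 313*sqrt(7)/780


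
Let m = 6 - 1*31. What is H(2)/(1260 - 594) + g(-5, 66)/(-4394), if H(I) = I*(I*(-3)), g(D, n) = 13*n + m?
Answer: -101251/487734 ≈ -0.20759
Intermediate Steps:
m = -25 (m = 6 - 31 = -25)
g(D, n) = -25 + 13*n (g(D, n) = 13*n - 25 = -25 + 13*n)
H(I) = -3*I² (H(I) = I*(-3*I) = -3*I²)
H(2)/(1260 - 594) + g(-5, 66)/(-4394) = (-3*2²)/(1260 - 594) + (-25 + 13*66)/(-4394) = -3*4/666 + (-25 + 858)*(-1/4394) = -12*1/666 + 833*(-1/4394) = -2/111 - 833/4394 = -101251/487734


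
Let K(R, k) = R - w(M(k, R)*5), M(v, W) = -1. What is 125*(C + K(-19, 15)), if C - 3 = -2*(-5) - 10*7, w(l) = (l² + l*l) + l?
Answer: -15125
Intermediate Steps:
w(l) = l + 2*l² (w(l) = (l² + l²) + l = 2*l² + l = l + 2*l²)
K(R, k) = -45 + R (K(R, k) = R - (-1*5)*(1 + 2*(-1*5)) = R - (-5)*(1 + 2*(-5)) = R - (-5)*(1 - 10) = R - (-5)*(-9) = R - 1*45 = R - 45 = -45 + R)
C = -57 (C = 3 + (-2*(-5) - 10*7) = 3 + (10 - 70) = 3 - 60 = -57)
125*(C + K(-19, 15)) = 125*(-57 + (-45 - 19)) = 125*(-57 - 64) = 125*(-121) = -15125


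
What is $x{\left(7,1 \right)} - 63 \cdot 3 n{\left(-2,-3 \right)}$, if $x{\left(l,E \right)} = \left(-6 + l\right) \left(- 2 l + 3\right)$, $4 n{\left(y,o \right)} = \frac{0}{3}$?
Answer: $-11$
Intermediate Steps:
$n{\left(y,o \right)} = 0$ ($n{\left(y,o \right)} = \frac{0 \cdot \frac{1}{3}}{4} = \frac{1}{4} \cdot 0 = 0$)
$x{\left(l,E \right)} = \left(-6 + l\right) \left(3 - 2 l\right)$
$x{\left(7,1 \right)} - 63 \cdot 3 n{\left(-2,-3 \right)} = \left(-18 - 2 \cdot 7^{2} + 15 \cdot 7\right) - 63 \cdot 3 \cdot 0 = \left(-18 - 98 + 105\right) - 0 = \left(-18 - 98 + 105\right) + 0 = -11 + 0 = -11$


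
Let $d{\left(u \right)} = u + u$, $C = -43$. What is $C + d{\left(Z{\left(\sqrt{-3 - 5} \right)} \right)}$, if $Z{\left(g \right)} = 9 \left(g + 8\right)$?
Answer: $101 + 36 i \sqrt{2} \approx 101.0 + 50.912 i$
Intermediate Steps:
$Z{\left(g \right)} = 72 + 9 g$ ($Z{\left(g \right)} = 9 \left(8 + g\right) = 72 + 9 g$)
$d{\left(u \right)} = 2 u$
$C + d{\left(Z{\left(\sqrt{-3 - 5} \right)} \right)} = -43 + 2 \left(72 + 9 \sqrt{-3 - 5}\right) = -43 + 2 \left(72 + 9 \sqrt{-8}\right) = -43 + 2 \left(72 + 9 \cdot 2 i \sqrt{2}\right) = -43 + 2 \left(72 + 18 i \sqrt{2}\right) = -43 + \left(144 + 36 i \sqrt{2}\right) = 101 + 36 i \sqrt{2}$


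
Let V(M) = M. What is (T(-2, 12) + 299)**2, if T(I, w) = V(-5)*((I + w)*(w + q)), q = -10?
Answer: 39601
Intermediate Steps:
T(I, w) = -5*(-10 + w)*(I + w) (T(I, w) = -5*(I + w)*(w - 10) = -5*(I + w)*(-10 + w) = -5*(-10 + w)*(I + w))
(T(-2, 12) + 299)**2 = ((-5*12**2 + 50*(-2) + 50*12 - 5*(-2)*12) + 299)**2 = ((-5*144 - 100 + 600 + 120) + 299)**2 = ((-720 - 100 + 600 + 120) + 299)**2 = (-100 + 299)**2 = 199**2 = 39601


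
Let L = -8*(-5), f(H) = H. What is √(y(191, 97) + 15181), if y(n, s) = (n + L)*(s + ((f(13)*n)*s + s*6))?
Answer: √55808611 ≈ 7470.5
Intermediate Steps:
L = 40 (L = -4*(-10) = 40)
y(n, s) = (40 + n)*(7*s + 13*n*s) (y(n, s) = (n + 40)*(s + ((13*n)*s + s*6)) = (40 + n)*(s + (13*n*s + 6*s)) = (40 + n)*(s + (6*s + 13*n*s)) = (40 + n)*(7*s + 13*n*s))
√(y(191, 97) + 15181) = √(97*(280 + 13*191² + 527*191) + 15181) = √(97*(280 + 13*36481 + 100657) + 15181) = √(97*(280 + 474253 + 100657) + 15181) = √(97*575190 + 15181) = √(55793430 + 15181) = √55808611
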